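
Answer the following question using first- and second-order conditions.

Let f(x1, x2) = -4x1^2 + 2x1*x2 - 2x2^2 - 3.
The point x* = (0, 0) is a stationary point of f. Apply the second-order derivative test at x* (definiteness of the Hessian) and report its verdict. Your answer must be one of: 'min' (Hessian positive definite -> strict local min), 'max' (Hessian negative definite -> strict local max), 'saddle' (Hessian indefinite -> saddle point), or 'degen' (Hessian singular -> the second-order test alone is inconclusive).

Compute the Hessian H = grad^2 f:
  H = [[-8, 2], [2, -4]]
Verify stationarity: grad f(x*) = H x* + g = (0, 0).
Eigenvalues of H: -8.8284, -3.1716.
Both eigenvalues < 0, so H is negative definite -> x* is a strict local max.

max


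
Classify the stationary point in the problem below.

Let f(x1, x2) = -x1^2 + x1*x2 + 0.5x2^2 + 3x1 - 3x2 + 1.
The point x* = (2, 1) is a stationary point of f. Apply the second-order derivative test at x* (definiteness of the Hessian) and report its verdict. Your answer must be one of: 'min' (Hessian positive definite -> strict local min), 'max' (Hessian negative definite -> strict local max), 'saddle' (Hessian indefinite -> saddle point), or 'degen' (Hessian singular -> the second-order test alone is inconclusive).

Compute the Hessian H = grad^2 f:
  H = [[-2, 1], [1, 1]]
Verify stationarity: grad f(x*) = H x* + g = (0, 0).
Eigenvalues of H: -2.3028, 1.3028.
Eigenvalues have mixed signs, so H is indefinite -> x* is a saddle point.

saddle


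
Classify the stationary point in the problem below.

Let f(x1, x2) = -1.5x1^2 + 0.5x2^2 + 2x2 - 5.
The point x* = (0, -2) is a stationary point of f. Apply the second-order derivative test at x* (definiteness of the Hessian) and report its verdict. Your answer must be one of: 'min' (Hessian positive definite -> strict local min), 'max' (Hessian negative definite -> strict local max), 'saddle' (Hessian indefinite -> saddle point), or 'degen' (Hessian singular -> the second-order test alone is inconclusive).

Compute the Hessian H = grad^2 f:
  H = [[-3, 0], [0, 1]]
Verify stationarity: grad f(x*) = H x* + g = (0, 0).
Eigenvalues of H: -3, 1.
Eigenvalues have mixed signs, so H is indefinite -> x* is a saddle point.

saddle


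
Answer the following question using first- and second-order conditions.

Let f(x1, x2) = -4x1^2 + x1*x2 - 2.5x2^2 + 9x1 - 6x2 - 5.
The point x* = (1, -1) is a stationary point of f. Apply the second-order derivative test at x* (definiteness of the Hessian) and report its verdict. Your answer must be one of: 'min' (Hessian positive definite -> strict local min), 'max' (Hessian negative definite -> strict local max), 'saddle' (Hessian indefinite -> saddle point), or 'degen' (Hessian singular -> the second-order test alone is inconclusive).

Compute the Hessian H = grad^2 f:
  H = [[-8, 1], [1, -5]]
Verify stationarity: grad f(x*) = H x* + g = (0, 0).
Eigenvalues of H: -8.3028, -4.6972.
Both eigenvalues < 0, so H is negative definite -> x* is a strict local max.

max


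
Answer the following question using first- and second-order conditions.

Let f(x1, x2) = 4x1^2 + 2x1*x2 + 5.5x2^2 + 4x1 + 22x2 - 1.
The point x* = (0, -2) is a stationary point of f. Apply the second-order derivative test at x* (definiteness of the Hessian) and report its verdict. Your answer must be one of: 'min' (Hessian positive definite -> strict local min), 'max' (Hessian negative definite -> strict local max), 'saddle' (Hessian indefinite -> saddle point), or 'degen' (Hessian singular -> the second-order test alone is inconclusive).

Compute the Hessian H = grad^2 f:
  H = [[8, 2], [2, 11]]
Verify stationarity: grad f(x*) = H x* + g = (0, 0).
Eigenvalues of H: 7, 12.
Both eigenvalues > 0, so H is positive definite -> x* is a strict local min.

min


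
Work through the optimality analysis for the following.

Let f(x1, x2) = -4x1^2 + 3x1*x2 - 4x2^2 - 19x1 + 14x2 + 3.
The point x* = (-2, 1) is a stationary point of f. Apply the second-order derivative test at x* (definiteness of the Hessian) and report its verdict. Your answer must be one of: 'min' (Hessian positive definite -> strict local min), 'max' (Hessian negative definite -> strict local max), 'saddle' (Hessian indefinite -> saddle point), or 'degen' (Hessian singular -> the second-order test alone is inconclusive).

Compute the Hessian H = grad^2 f:
  H = [[-8, 3], [3, -8]]
Verify stationarity: grad f(x*) = H x* + g = (0, 0).
Eigenvalues of H: -11, -5.
Both eigenvalues < 0, so H is negative definite -> x* is a strict local max.

max


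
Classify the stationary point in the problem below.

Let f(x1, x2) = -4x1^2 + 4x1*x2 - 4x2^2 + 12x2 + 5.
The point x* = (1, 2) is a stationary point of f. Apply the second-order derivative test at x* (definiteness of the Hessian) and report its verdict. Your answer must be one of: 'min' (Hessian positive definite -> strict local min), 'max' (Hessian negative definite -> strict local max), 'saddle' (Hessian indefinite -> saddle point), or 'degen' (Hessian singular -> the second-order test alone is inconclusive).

Compute the Hessian H = grad^2 f:
  H = [[-8, 4], [4, -8]]
Verify stationarity: grad f(x*) = H x* + g = (0, 0).
Eigenvalues of H: -12, -4.
Both eigenvalues < 0, so H is negative definite -> x* is a strict local max.

max


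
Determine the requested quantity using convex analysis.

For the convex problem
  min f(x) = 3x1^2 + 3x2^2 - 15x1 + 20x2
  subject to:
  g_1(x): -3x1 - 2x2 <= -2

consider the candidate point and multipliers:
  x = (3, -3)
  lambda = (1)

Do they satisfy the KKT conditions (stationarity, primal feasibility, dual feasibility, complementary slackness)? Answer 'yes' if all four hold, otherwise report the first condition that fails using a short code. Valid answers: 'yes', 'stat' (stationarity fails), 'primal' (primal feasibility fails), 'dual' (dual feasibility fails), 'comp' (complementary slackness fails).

Gradient of f: grad f(x) = Q x + c = (3, 2)
Constraint values g_i(x) = a_i^T x - b_i:
  g_1((3, -3)) = -1
Stationarity residual: grad f(x) + sum_i lambda_i a_i = (0, 0)
  -> stationarity OK
Primal feasibility (all g_i <= 0): OK
Dual feasibility (all lambda_i >= 0): OK
Complementary slackness (lambda_i * g_i(x) = 0 for all i): FAILS

Verdict: the first failing condition is complementary_slackness -> comp.

comp


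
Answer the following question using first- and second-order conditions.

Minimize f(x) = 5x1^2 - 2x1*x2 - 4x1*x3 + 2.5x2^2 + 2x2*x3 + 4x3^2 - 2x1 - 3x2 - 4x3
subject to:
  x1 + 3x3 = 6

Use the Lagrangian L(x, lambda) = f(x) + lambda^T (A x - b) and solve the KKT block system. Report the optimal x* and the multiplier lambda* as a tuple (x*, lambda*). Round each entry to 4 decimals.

Form the Lagrangian:
  L(x, lambda) = (1/2) x^T Q x + c^T x + lambda^T (A x - b)
Stationarity (grad_x L = 0): Q x + c + A^T lambda = 0.
Primal feasibility: A x = b.

This gives the KKT block system:
  [ Q   A^T ] [ x     ]   [-c ]
  [ A    0  ] [ lambda ] = [ b ]

Solving the linear system:
  x*      = (1.1099, 0.3919, 1.63)
  lambda* = (-1.7949)
  f(x*)   = 0.4267

x* = (1.1099, 0.3919, 1.63), lambda* = (-1.7949)


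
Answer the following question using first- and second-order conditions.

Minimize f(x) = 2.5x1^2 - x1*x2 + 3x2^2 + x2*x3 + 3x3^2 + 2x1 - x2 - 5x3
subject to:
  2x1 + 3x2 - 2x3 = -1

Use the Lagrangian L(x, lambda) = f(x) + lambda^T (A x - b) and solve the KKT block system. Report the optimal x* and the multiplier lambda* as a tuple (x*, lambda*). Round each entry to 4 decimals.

Form the Lagrangian:
  L(x, lambda) = (1/2) x^T Q x + c^T x + lambda^T (A x - b)
Stationarity (grad_x L = 0): Q x + c + A^T lambda = 0.
Primal feasibility: A x = b.

This gives the KKT block system:
  [ Q   A^T ] [ x     ]   [-c ]
  [ A    0  ] [ lambda ] = [ b ]

Solving the linear system:
  x*      = (-0.1892, 0.2312, 0.6577)
  lambda* = (-0.4114)
  f(x*)   = -2.1547

x* = (-0.1892, 0.2312, 0.6577), lambda* = (-0.4114)


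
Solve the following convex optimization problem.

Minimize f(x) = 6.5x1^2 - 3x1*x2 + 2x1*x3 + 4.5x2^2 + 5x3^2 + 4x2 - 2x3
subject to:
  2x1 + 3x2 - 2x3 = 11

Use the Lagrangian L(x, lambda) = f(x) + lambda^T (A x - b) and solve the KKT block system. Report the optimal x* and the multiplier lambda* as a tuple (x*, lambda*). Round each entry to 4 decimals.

Form the Lagrangian:
  L(x, lambda) = (1/2) x^T Q x + c^T x + lambda^T (A x - b)
Stationarity (grad_x L = 0): Q x + c + A^T lambda = 0.
Primal feasibility: A x = b.

This gives the KKT block system:
  [ Q   A^T ] [ x     ]   [-c ]
  [ A    0  ] [ lambda ] = [ b ]

Solving the linear system:
  x*      = (1.47, 1.8873, -1.199)
  lambda* = (-5.5252)
  f(x*)   = 35.3621

x* = (1.47, 1.8873, -1.199), lambda* = (-5.5252)


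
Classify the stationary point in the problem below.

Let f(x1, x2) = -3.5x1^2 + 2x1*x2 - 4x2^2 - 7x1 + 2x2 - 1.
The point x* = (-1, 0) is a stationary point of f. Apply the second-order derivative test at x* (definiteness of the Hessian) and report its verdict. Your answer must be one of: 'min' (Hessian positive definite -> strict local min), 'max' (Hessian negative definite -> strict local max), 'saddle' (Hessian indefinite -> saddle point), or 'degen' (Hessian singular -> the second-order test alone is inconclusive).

Compute the Hessian H = grad^2 f:
  H = [[-7, 2], [2, -8]]
Verify stationarity: grad f(x*) = H x* + g = (0, 0).
Eigenvalues of H: -9.5616, -5.4384.
Both eigenvalues < 0, so H is negative definite -> x* is a strict local max.

max


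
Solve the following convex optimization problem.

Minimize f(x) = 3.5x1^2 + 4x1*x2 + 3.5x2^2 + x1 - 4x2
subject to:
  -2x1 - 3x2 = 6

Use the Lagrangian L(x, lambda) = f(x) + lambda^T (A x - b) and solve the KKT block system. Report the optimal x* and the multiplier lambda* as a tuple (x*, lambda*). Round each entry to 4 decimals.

Form the Lagrangian:
  L(x, lambda) = (1/2) x^T Q x + c^T x + lambda^T (A x - b)
Stationarity (grad_x L = 0): Q x + c + A^T lambda = 0.
Primal feasibility: A x = b.

This gives the KKT block system:
  [ Q   A^T ] [ x     ]   [-c ]
  [ A    0  ] [ lambda ] = [ b ]

Solving the linear system:
  x*      = (-1.0465, -1.3023)
  lambda* = (-5.7674)
  f(x*)   = 19.3837

x* = (-1.0465, -1.3023), lambda* = (-5.7674)


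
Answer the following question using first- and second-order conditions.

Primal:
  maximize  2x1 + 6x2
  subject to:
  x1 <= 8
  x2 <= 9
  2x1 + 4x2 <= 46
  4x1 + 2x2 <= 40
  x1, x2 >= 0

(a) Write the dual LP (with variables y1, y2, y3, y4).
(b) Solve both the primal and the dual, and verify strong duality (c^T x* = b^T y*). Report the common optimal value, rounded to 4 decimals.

The standard primal-dual pair for 'max c^T x s.t. A x <= b, x >= 0' is:
  Dual:  min b^T y  s.t.  A^T y >= c,  y >= 0.

So the dual LP is:
  minimize  8y1 + 9y2 + 46y3 + 40y4
  subject to:
    y1 + 2y3 + 4y4 >= 2
    y2 + 4y3 + 2y4 >= 6
    y1, y2, y3, y4 >= 0

Solving the primal: x* = (5, 9).
  primal value c^T x* = 64.
Solving the dual: y* = (0, 2, 1, 0).
  dual value b^T y* = 64.
Strong duality: c^T x* = b^T y*. Confirmed.

64


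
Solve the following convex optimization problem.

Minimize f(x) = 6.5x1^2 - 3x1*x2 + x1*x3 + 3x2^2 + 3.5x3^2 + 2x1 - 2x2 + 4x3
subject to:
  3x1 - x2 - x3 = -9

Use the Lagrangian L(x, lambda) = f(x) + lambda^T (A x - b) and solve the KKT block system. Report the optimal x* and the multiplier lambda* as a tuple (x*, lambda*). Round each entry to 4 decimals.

Form the Lagrangian:
  L(x, lambda) = (1/2) x^T Q x + c^T x + lambda^T (A x - b)
Stationarity (grad_x L = 0): Q x + c + A^T lambda = 0.
Primal feasibility: A x = b.

This gives the KKT block system:
  [ Q   A^T ] [ x     ]   [-c ]
  [ A    0  ] [ lambda ] = [ b ]

Solving the linear system:
  x*      = (-2.3379, 0.8118, 1.1746)
  lambda* = (9.8844)
  f(x*)   = 43.6791

x* = (-2.3379, 0.8118, 1.1746), lambda* = (9.8844)


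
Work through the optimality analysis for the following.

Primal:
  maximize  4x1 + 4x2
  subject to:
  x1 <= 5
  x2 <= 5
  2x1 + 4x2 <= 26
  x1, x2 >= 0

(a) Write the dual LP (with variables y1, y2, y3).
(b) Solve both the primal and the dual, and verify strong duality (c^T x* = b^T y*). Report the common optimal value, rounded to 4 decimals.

The standard primal-dual pair for 'max c^T x s.t. A x <= b, x >= 0' is:
  Dual:  min b^T y  s.t.  A^T y >= c,  y >= 0.

So the dual LP is:
  minimize  5y1 + 5y2 + 26y3
  subject to:
    y1 + 2y3 >= 4
    y2 + 4y3 >= 4
    y1, y2, y3 >= 0

Solving the primal: x* = (5, 4).
  primal value c^T x* = 36.
Solving the dual: y* = (2, 0, 1).
  dual value b^T y* = 36.
Strong duality: c^T x* = b^T y*. Confirmed.

36


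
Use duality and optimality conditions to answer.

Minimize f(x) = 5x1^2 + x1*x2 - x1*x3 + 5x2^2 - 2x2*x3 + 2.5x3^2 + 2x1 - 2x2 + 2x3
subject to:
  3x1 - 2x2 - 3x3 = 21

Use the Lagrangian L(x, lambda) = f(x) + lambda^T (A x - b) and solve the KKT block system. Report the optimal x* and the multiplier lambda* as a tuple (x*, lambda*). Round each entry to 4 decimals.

Form the Lagrangian:
  L(x, lambda) = (1/2) x^T Q x + c^T x + lambda^T (A x - b)
Stationarity (grad_x L = 0): Q x + c + A^T lambda = 0.
Primal feasibility: A x = b.

This gives the KKT block system:
  [ Q   A^T ] [ x     ]   [-c ]
  [ A    0  ] [ lambda ] = [ b ]

Solving the linear system:
  x*      = (1.2918, -1.9655, -4.3979)
  lambda* = (-5.7835)
  f(x*)   = 59.5857

x* = (1.2918, -1.9655, -4.3979), lambda* = (-5.7835)


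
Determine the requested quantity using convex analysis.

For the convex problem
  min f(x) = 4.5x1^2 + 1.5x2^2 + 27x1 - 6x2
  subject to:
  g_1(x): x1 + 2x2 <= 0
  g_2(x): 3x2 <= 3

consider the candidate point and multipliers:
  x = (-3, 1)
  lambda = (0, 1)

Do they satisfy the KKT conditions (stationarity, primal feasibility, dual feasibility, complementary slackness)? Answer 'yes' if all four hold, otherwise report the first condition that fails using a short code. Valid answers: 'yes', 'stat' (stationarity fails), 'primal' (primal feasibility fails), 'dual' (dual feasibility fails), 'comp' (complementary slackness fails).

Gradient of f: grad f(x) = Q x + c = (0, -3)
Constraint values g_i(x) = a_i^T x - b_i:
  g_1((-3, 1)) = -1
  g_2((-3, 1)) = 0
Stationarity residual: grad f(x) + sum_i lambda_i a_i = (0, 0)
  -> stationarity OK
Primal feasibility (all g_i <= 0): OK
Dual feasibility (all lambda_i >= 0): OK
Complementary slackness (lambda_i * g_i(x) = 0 for all i): OK

Verdict: yes, KKT holds.

yes


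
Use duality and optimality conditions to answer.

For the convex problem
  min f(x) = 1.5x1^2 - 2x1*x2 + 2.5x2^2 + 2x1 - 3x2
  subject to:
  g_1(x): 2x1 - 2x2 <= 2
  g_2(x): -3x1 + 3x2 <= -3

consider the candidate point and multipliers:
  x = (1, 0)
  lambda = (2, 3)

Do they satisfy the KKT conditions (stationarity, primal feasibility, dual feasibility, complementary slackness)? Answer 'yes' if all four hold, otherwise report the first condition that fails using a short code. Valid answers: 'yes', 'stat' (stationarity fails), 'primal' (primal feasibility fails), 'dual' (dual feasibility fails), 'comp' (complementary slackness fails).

Gradient of f: grad f(x) = Q x + c = (5, -5)
Constraint values g_i(x) = a_i^T x - b_i:
  g_1((1, 0)) = 0
  g_2((1, 0)) = 0
Stationarity residual: grad f(x) + sum_i lambda_i a_i = (0, 0)
  -> stationarity OK
Primal feasibility (all g_i <= 0): OK
Dual feasibility (all lambda_i >= 0): OK
Complementary slackness (lambda_i * g_i(x) = 0 for all i): OK

Verdict: yes, KKT holds.

yes


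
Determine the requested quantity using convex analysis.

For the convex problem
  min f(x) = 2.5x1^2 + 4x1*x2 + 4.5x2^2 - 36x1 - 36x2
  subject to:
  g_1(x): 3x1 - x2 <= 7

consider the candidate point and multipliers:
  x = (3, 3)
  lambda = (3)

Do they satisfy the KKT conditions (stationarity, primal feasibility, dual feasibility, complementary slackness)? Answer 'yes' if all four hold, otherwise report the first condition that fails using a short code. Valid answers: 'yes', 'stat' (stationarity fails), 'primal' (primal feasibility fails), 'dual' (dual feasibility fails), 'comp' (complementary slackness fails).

Gradient of f: grad f(x) = Q x + c = (-9, 3)
Constraint values g_i(x) = a_i^T x - b_i:
  g_1((3, 3)) = -1
Stationarity residual: grad f(x) + sum_i lambda_i a_i = (0, 0)
  -> stationarity OK
Primal feasibility (all g_i <= 0): OK
Dual feasibility (all lambda_i >= 0): OK
Complementary slackness (lambda_i * g_i(x) = 0 for all i): FAILS

Verdict: the first failing condition is complementary_slackness -> comp.

comp


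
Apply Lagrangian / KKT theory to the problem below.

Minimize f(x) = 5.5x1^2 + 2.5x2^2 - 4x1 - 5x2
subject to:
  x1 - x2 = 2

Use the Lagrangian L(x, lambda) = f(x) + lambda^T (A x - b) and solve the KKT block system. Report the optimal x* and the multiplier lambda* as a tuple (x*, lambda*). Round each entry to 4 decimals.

Form the Lagrangian:
  L(x, lambda) = (1/2) x^T Q x + c^T x + lambda^T (A x - b)
Stationarity (grad_x L = 0): Q x + c + A^T lambda = 0.
Primal feasibility: A x = b.

This gives the KKT block system:
  [ Q   A^T ] [ x     ]   [-c ]
  [ A    0  ] [ lambda ] = [ b ]

Solving the linear system:
  x*      = (1.1875, -0.8125)
  lambda* = (-9.0625)
  f(x*)   = 8.7188

x* = (1.1875, -0.8125), lambda* = (-9.0625)


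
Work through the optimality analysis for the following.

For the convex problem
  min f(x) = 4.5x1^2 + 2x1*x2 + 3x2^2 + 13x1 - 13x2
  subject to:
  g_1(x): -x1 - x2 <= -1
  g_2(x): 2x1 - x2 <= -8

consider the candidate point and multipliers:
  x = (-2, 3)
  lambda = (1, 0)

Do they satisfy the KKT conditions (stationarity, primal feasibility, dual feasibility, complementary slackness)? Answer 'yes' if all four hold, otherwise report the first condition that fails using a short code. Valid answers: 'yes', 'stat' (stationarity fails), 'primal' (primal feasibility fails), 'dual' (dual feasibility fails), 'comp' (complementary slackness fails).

Gradient of f: grad f(x) = Q x + c = (1, 1)
Constraint values g_i(x) = a_i^T x - b_i:
  g_1((-2, 3)) = 0
  g_2((-2, 3)) = 1
Stationarity residual: grad f(x) + sum_i lambda_i a_i = (0, 0)
  -> stationarity OK
Primal feasibility (all g_i <= 0): FAILS
Dual feasibility (all lambda_i >= 0): OK
Complementary slackness (lambda_i * g_i(x) = 0 for all i): OK

Verdict: the first failing condition is primal_feasibility -> primal.

primal


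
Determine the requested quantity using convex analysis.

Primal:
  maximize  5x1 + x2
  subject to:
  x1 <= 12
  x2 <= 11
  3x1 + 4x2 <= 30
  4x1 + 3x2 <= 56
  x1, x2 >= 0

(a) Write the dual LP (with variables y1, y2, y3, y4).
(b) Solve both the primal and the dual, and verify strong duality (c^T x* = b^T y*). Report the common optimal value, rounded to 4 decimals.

The standard primal-dual pair for 'max c^T x s.t. A x <= b, x >= 0' is:
  Dual:  min b^T y  s.t.  A^T y >= c,  y >= 0.

So the dual LP is:
  minimize  12y1 + 11y2 + 30y3 + 56y4
  subject to:
    y1 + 3y3 + 4y4 >= 5
    y2 + 4y3 + 3y4 >= 1
    y1, y2, y3, y4 >= 0

Solving the primal: x* = (10, 0).
  primal value c^T x* = 50.
Solving the dual: y* = (0, 0, 1.6667, 0).
  dual value b^T y* = 50.
Strong duality: c^T x* = b^T y*. Confirmed.

50


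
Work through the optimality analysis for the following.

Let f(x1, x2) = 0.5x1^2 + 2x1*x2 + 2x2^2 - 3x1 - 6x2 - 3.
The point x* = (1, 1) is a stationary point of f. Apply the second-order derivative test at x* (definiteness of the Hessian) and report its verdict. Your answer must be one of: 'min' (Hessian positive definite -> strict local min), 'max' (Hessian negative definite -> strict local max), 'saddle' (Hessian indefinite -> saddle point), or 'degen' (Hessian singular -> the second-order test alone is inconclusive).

Compute the Hessian H = grad^2 f:
  H = [[1, 2], [2, 4]]
Verify stationarity: grad f(x*) = H x* + g = (0, 0).
Eigenvalues of H: 0, 5.
H has a zero eigenvalue (singular; positive semidefinite but not definite), so H is neither positive definite, negative definite, nor indefinite. The second-order test alone is inconclusive -> degen.
(Indeed, f is constant along the null direction of H through x*, so x* is not a strict local extremum.)

degen


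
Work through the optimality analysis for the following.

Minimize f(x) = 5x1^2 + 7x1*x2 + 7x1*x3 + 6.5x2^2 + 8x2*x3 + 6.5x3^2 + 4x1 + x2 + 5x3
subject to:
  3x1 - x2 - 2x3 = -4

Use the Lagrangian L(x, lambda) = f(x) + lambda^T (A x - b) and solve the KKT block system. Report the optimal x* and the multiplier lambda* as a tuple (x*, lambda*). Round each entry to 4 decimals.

Form the Lagrangian:
  L(x, lambda) = (1/2) x^T Q x + c^T x + lambda^T (A x - b)
Stationarity (grad_x L = 0): Q x + c + A^T lambda = 0.
Primal feasibility: A x = b.

This gives the KKT block system:
  [ Q   A^T ] [ x     ]   [-c ]
  [ A    0  ] [ lambda ] = [ b ]

Solving the linear system:
  x*      = (-1.1282, 0.6045, 0.0054)
  lambda* = (1.0043)
  f(x*)   = 0.0679

x* = (-1.1282, 0.6045, 0.0054), lambda* = (1.0043)


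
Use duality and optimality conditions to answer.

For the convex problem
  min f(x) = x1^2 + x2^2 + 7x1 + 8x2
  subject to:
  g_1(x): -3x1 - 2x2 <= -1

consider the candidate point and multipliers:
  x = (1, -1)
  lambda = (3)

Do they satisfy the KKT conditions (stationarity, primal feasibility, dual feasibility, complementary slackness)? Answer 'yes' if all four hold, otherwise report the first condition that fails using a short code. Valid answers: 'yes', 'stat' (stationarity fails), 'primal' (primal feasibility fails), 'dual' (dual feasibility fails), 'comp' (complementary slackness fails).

Gradient of f: grad f(x) = Q x + c = (9, 6)
Constraint values g_i(x) = a_i^T x - b_i:
  g_1((1, -1)) = 0
Stationarity residual: grad f(x) + sum_i lambda_i a_i = (0, 0)
  -> stationarity OK
Primal feasibility (all g_i <= 0): OK
Dual feasibility (all lambda_i >= 0): OK
Complementary slackness (lambda_i * g_i(x) = 0 for all i): OK

Verdict: yes, KKT holds.

yes


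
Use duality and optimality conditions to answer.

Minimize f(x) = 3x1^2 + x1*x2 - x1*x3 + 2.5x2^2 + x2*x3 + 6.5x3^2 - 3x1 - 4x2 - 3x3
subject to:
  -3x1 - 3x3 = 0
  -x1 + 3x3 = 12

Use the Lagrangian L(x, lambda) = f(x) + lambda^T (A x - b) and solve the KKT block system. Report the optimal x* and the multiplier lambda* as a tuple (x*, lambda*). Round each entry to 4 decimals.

Form the Lagrangian:
  L(x, lambda) = (1/2) x^T Q x + c^T x + lambda^T (A x - b)
Stationarity (grad_x L = 0): Q x + c + A^T lambda = 0.
Primal feasibility: A x = b.

This gives the KKT block system:
  [ Q   A^T ] [ x     ]   [-c ]
  [ A    0  ] [ lambda ] = [ b ]

Solving the linear system:
  x*      = (-3, 0.8, 3)
  lambda* = (-2.4833, -15.75)
  f(x*)   = 92.9

x* = (-3, 0.8, 3), lambda* = (-2.4833, -15.75)


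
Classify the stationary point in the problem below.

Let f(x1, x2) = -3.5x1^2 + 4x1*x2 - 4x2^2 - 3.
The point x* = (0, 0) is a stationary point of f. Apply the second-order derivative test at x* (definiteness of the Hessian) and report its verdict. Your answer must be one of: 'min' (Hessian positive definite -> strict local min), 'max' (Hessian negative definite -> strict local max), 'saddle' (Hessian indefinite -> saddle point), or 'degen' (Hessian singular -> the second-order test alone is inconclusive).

Compute the Hessian H = grad^2 f:
  H = [[-7, 4], [4, -8]]
Verify stationarity: grad f(x*) = H x* + g = (0, 0).
Eigenvalues of H: -11.5311, -3.4689.
Both eigenvalues < 0, so H is negative definite -> x* is a strict local max.

max


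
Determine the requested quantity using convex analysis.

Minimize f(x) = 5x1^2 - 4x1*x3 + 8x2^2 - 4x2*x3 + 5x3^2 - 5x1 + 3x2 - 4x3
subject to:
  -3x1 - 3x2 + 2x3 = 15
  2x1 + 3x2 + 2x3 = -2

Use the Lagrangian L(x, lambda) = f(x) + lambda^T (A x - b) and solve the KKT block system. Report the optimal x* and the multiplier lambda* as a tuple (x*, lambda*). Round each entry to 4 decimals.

Form the Lagrangian:
  L(x, lambda) = (1/2) x^T Q x + c^T x + lambda^T (A x - b)
Stationarity (grad_x L = 0): Q x + c + A^T lambda = 0.
Primal feasibility: A x = b.

This gives the KKT block system:
  [ Q   A^T ] [ x     ]   [-c ]
  [ A    0  ] [ lambda ] = [ b ]

Solving the linear system:
  x*      = (-1.7787, -1.3511, 2.8053)
  lambda* = (-14.1162, -4.17)
  f(x*)   = 98.5107

x* = (-1.7787, -1.3511, 2.8053), lambda* = (-14.1162, -4.17)


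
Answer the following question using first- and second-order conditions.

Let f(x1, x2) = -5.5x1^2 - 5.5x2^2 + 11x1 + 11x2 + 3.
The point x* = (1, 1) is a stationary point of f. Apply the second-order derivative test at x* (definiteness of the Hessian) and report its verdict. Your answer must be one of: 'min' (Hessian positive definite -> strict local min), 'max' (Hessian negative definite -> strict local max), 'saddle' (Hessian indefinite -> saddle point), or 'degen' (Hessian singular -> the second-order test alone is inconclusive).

Compute the Hessian H = grad^2 f:
  H = [[-11, 0], [0, -11]]
Verify stationarity: grad f(x*) = H x* + g = (0, 0).
Eigenvalues of H: -11, -11.
Both eigenvalues < 0, so H is negative definite -> x* is a strict local max.

max


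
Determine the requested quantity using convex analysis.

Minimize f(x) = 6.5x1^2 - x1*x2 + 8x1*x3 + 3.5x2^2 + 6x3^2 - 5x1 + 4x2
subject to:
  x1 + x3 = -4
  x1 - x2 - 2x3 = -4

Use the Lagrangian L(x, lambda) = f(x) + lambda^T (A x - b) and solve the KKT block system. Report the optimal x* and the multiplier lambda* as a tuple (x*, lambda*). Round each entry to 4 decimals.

Form the Lagrangian:
  L(x, lambda) = (1/2) x^T Q x + c^T x + lambda^T (A x - b)
Stationarity (grad_x L = 0): Q x + c + A^T lambda = 0.
Primal feasibility: A x = b.

This gives the KKT block system:
  [ Q   A^T ] [ x     ]   [-c ]
  [ A    0  ] [ lambda ] = [ b ]

Solving the linear system:
  x*      = (-3.9848, 0.0455, -0.0152)
  lambda* = (48.6667, 8.303)
  f(x*)   = 123.9924

x* = (-3.9848, 0.0455, -0.0152), lambda* = (48.6667, 8.303)


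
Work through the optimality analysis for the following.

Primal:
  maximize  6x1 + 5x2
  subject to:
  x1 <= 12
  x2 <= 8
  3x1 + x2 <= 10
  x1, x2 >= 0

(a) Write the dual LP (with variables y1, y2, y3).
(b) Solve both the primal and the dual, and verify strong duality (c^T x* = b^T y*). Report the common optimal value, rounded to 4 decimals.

The standard primal-dual pair for 'max c^T x s.t. A x <= b, x >= 0' is:
  Dual:  min b^T y  s.t.  A^T y >= c,  y >= 0.

So the dual LP is:
  minimize  12y1 + 8y2 + 10y3
  subject to:
    y1 + 3y3 >= 6
    y2 + y3 >= 5
    y1, y2, y3 >= 0

Solving the primal: x* = (0.6667, 8).
  primal value c^T x* = 44.
Solving the dual: y* = (0, 3, 2).
  dual value b^T y* = 44.
Strong duality: c^T x* = b^T y*. Confirmed.

44


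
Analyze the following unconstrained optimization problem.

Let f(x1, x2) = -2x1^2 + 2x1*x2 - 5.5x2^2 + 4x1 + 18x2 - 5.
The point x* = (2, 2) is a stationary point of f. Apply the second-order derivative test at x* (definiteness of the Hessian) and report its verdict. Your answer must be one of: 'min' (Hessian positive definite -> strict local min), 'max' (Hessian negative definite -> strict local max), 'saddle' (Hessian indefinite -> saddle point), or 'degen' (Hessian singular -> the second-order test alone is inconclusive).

Compute the Hessian H = grad^2 f:
  H = [[-4, 2], [2, -11]]
Verify stationarity: grad f(x*) = H x* + g = (0, 0).
Eigenvalues of H: -11.5311, -3.4689.
Both eigenvalues < 0, so H is negative definite -> x* is a strict local max.

max


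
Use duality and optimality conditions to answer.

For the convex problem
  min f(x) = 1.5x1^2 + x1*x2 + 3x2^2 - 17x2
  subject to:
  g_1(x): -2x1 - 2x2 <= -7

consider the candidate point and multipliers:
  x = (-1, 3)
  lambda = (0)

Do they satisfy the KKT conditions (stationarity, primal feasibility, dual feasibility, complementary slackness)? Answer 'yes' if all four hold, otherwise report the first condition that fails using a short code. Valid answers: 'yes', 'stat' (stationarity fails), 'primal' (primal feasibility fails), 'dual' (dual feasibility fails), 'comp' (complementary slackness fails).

Gradient of f: grad f(x) = Q x + c = (0, 0)
Constraint values g_i(x) = a_i^T x - b_i:
  g_1((-1, 3)) = 3
Stationarity residual: grad f(x) + sum_i lambda_i a_i = (0, 0)
  -> stationarity OK
Primal feasibility (all g_i <= 0): FAILS
Dual feasibility (all lambda_i >= 0): OK
Complementary slackness (lambda_i * g_i(x) = 0 for all i): OK

Verdict: the first failing condition is primal_feasibility -> primal.

primal


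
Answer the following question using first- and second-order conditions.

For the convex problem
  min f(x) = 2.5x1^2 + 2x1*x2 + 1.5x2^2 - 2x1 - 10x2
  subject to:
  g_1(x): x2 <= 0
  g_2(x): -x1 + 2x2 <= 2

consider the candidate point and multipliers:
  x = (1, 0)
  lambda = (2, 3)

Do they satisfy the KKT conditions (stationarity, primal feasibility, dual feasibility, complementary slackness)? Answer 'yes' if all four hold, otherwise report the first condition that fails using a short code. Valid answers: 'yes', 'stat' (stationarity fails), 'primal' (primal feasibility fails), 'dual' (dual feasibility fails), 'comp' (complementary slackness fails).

Gradient of f: grad f(x) = Q x + c = (3, -8)
Constraint values g_i(x) = a_i^T x - b_i:
  g_1((1, 0)) = 0
  g_2((1, 0)) = -3
Stationarity residual: grad f(x) + sum_i lambda_i a_i = (0, 0)
  -> stationarity OK
Primal feasibility (all g_i <= 0): OK
Dual feasibility (all lambda_i >= 0): OK
Complementary slackness (lambda_i * g_i(x) = 0 for all i): FAILS

Verdict: the first failing condition is complementary_slackness -> comp.

comp


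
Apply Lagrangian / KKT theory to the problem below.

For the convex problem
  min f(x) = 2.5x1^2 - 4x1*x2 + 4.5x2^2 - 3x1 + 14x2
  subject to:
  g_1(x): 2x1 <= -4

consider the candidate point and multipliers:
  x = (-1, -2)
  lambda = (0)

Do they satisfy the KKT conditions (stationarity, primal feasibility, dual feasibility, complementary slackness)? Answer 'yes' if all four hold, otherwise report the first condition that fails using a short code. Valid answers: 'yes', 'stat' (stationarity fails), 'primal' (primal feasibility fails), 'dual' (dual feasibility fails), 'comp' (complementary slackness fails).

Gradient of f: grad f(x) = Q x + c = (0, 0)
Constraint values g_i(x) = a_i^T x - b_i:
  g_1((-1, -2)) = 2
Stationarity residual: grad f(x) + sum_i lambda_i a_i = (0, 0)
  -> stationarity OK
Primal feasibility (all g_i <= 0): FAILS
Dual feasibility (all lambda_i >= 0): OK
Complementary slackness (lambda_i * g_i(x) = 0 for all i): OK

Verdict: the first failing condition is primal_feasibility -> primal.

primal


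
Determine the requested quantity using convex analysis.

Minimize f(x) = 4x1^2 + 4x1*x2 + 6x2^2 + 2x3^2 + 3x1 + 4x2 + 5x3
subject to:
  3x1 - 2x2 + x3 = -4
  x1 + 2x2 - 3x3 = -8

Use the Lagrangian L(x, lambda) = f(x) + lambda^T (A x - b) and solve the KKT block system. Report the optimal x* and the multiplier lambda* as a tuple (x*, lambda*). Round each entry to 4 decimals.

Form the Lagrangian:
  L(x, lambda) = (1/2) x^T Q x + c^T x + lambda^T (A x - b)
Stationarity (grad_x L = 0): Q x + c + A^T lambda = 0.
Primal feasibility: A x = b.

This gives the KKT block system:
  [ Q   A^T ] [ x     ]   [-c ]
  [ A    0  ] [ lambda ] = [ b ]

Solving the linear system:
  x*      = (-2.0252, -0.063, 1.9496)
  lambda* = (2.7563, 5.1849)
  f(x*)   = 27.9622

x* = (-2.0252, -0.063, 1.9496), lambda* = (2.7563, 5.1849)


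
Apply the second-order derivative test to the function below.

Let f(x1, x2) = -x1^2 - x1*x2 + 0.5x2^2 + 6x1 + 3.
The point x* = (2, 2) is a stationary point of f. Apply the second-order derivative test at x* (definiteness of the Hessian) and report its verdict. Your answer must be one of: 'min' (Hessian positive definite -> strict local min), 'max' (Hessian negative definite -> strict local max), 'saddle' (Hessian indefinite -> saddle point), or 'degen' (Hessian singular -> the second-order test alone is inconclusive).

Compute the Hessian H = grad^2 f:
  H = [[-2, -1], [-1, 1]]
Verify stationarity: grad f(x*) = H x* + g = (0, 0).
Eigenvalues of H: -2.3028, 1.3028.
Eigenvalues have mixed signs, so H is indefinite -> x* is a saddle point.

saddle


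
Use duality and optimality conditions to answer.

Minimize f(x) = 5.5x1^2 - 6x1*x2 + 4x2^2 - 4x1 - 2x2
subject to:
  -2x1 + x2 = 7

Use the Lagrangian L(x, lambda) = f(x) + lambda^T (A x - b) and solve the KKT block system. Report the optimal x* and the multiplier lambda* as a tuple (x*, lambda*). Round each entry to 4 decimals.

Form the Lagrangian:
  L(x, lambda) = (1/2) x^T Q x + c^T x + lambda^T (A x - b)
Stationarity (grad_x L = 0): Q x + c + A^T lambda = 0.
Primal feasibility: A x = b.

This gives the KKT block system:
  [ Q   A^T ] [ x     ]   [-c ]
  [ A    0  ] [ lambda ] = [ b ]

Solving the linear system:
  x*      = (-3.2632, 0.4737)
  lambda* = (-21.3684)
  f(x*)   = 80.8421

x* = (-3.2632, 0.4737), lambda* = (-21.3684)


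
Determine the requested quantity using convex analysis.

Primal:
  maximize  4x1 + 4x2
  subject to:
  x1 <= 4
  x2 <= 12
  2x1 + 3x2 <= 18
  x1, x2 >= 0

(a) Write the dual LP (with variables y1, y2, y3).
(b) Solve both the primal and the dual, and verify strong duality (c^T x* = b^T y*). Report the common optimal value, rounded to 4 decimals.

The standard primal-dual pair for 'max c^T x s.t. A x <= b, x >= 0' is:
  Dual:  min b^T y  s.t.  A^T y >= c,  y >= 0.

So the dual LP is:
  minimize  4y1 + 12y2 + 18y3
  subject to:
    y1 + 2y3 >= 4
    y2 + 3y3 >= 4
    y1, y2, y3 >= 0

Solving the primal: x* = (4, 3.3333).
  primal value c^T x* = 29.3333.
Solving the dual: y* = (1.3333, 0, 1.3333).
  dual value b^T y* = 29.3333.
Strong duality: c^T x* = b^T y*. Confirmed.

29.3333


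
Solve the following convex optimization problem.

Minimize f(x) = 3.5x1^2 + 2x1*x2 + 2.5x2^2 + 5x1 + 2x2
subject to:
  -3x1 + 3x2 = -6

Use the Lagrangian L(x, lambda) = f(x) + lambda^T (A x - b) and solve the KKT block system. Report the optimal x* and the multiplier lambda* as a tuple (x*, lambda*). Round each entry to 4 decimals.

Form the Lagrangian:
  L(x, lambda) = (1/2) x^T Q x + c^T x + lambda^T (A x - b)
Stationarity (grad_x L = 0): Q x + c + A^T lambda = 0.
Primal feasibility: A x = b.

This gives the KKT block system:
  [ Q   A^T ] [ x     ]   [-c ]
  [ A    0  ] [ lambda ] = [ b ]

Solving the linear system:
  x*      = (0.4375, -1.5625)
  lambda* = (1.6458)
  f(x*)   = 4.4687

x* = (0.4375, -1.5625), lambda* = (1.6458)


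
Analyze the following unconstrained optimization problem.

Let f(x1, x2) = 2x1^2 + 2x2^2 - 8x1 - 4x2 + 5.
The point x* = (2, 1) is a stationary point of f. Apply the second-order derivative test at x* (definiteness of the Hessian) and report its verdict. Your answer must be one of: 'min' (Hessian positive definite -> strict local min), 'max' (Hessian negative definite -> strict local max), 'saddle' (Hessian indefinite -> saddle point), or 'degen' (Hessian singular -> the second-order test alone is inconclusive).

Compute the Hessian H = grad^2 f:
  H = [[4, 0], [0, 4]]
Verify stationarity: grad f(x*) = H x* + g = (0, 0).
Eigenvalues of H: 4, 4.
Both eigenvalues > 0, so H is positive definite -> x* is a strict local min.

min


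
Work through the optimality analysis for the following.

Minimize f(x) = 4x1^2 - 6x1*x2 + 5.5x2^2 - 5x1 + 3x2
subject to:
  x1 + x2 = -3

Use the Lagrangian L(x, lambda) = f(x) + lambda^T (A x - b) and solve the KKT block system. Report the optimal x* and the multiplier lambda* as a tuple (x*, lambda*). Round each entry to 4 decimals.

Form the Lagrangian:
  L(x, lambda) = (1/2) x^T Q x + c^T x + lambda^T (A x - b)
Stationarity (grad_x L = 0): Q x + c + A^T lambda = 0.
Primal feasibility: A x = b.

This gives the KKT block system:
  [ Q   A^T ] [ x     ]   [-c ]
  [ A    0  ] [ lambda ] = [ b ]

Solving the linear system:
  x*      = (-1.3871, -1.6129)
  lambda* = (6.4194)
  f(x*)   = 10.6774

x* = (-1.3871, -1.6129), lambda* = (6.4194)


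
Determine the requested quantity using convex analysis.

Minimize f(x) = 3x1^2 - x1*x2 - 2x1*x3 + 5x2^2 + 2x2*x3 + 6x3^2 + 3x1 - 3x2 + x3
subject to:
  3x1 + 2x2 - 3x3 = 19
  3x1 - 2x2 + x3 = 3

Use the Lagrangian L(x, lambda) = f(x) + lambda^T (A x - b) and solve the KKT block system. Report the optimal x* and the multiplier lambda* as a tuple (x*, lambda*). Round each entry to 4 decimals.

Form the Lagrangian:
  L(x, lambda) = (1/2) x^T Q x + c^T x + lambda^T (A x - b)
Stationarity (grad_x L = 0): Q x + c + A^T lambda = 0.
Primal feasibility: A x = b.

This gives the KKT block system:
  [ Q   A^T ] [ x     ]   [-c ]
  [ A    0  ] [ lambda ] = [ b ]

Solving the linear system:
  x*      = (3.0991, 2.2973, -1.7027)
  lambda* = (-7.1509, -0.4167)
  f(x*)   = 68.9099

x* = (3.0991, 2.2973, -1.7027), lambda* = (-7.1509, -0.4167)


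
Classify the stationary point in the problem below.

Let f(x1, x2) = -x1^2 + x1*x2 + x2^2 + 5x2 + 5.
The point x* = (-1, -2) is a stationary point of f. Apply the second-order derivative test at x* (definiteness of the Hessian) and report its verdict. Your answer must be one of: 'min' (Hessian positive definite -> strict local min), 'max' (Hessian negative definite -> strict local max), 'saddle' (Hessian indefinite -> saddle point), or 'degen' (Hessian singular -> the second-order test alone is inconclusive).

Compute the Hessian H = grad^2 f:
  H = [[-2, 1], [1, 2]]
Verify stationarity: grad f(x*) = H x* + g = (0, 0).
Eigenvalues of H: -2.2361, 2.2361.
Eigenvalues have mixed signs, so H is indefinite -> x* is a saddle point.

saddle


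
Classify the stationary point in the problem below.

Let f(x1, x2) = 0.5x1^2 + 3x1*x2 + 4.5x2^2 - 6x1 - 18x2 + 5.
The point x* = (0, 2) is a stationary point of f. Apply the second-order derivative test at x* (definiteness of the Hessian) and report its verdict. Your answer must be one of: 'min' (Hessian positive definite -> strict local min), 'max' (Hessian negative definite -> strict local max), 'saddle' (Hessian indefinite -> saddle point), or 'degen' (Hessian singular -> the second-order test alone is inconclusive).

Compute the Hessian H = grad^2 f:
  H = [[1, 3], [3, 9]]
Verify stationarity: grad f(x*) = H x* + g = (0, 0).
Eigenvalues of H: 0, 10.
H has a zero eigenvalue (singular; positive semidefinite but not definite), so H is neither positive definite, negative definite, nor indefinite. The second-order test alone is inconclusive -> degen.
(Indeed, f is constant along the null direction of H through x*, so x* is not a strict local extremum.)

degen


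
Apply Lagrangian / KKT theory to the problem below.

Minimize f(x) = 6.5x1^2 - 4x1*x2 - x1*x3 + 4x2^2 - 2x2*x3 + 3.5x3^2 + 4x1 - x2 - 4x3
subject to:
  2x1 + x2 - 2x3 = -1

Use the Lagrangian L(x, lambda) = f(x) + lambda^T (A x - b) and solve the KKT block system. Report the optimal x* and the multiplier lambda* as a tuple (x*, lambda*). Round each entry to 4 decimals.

Form the Lagrangian:
  L(x, lambda) = (1/2) x^T Q x + c^T x + lambda^T (A x - b)
Stationarity (grad_x L = 0): Q x + c + A^T lambda = 0.
Primal feasibility: A x = b.

This gives the KKT block system:
  [ Q   A^T ] [ x     ]   [-c ]
  [ A    0  ] [ lambda ] = [ b ]

Solving the linear system:
  x*      = (-0.1264, 0.2414, 0.4943)
  lambda* = (-0.4483)
  f(x*)   = -1.5862

x* = (-0.1264, 0.2414, 0.4943), lambda* = (-0.4483)


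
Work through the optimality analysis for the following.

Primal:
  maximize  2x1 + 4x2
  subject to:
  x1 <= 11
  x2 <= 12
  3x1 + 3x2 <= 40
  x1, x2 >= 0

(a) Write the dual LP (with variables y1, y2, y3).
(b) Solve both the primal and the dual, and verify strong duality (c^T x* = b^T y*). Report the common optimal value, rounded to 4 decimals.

The standard primal-dual pair for 'max c^T x s.t. A x <= b, x >= 0' is:
  Dual:  min b^T y  s.t.  A^T y >= c,  y >= 0.

So the dual LP is:
  minimize  11y1 + 12y2 + 40y3
  subject to:
    y1 + 3y3 >= 2
    y2 + 3y3 >= 4
    y1, y2, y3 >= 0

Solving the primal: x* = (1.3333, 12).
  primal value c^T x* = 50.6667.
Solving the dual: y* = (0, 2, 0.6667).
  dual value b^T y* = 50.6667.
Strong duality: c^T x* = b^T y*. Confirmed.

50.6667


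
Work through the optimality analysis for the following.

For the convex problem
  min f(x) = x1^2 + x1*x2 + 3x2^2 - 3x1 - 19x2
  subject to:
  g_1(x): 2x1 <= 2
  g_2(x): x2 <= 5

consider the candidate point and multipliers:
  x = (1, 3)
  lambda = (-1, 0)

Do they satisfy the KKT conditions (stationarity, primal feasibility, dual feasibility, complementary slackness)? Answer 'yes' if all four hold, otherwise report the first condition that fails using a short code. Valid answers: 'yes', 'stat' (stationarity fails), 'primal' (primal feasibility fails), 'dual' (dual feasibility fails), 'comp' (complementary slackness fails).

Gradient of f: grad f(x) = Q x + c = (2, 0)
Constraint values g_i(x) = a_i^T x - b_i:
  g_1((1, 3)) = 0
  g_2((1, 3)) = -2
Stationarity residual: grad f(x) + sum_i lambda_i a_i = (0, 0)
  -> stationarity OK
Primal feasibility (all g_i <= 0): OK
Dual feasibility (all lambda_i >= 0): FAILS
Complementary slackness (lambda_i * g_i(x) = 0 for all i): OK

Verdict: the first failing condition is dual_feasibility -> dual.

dual
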